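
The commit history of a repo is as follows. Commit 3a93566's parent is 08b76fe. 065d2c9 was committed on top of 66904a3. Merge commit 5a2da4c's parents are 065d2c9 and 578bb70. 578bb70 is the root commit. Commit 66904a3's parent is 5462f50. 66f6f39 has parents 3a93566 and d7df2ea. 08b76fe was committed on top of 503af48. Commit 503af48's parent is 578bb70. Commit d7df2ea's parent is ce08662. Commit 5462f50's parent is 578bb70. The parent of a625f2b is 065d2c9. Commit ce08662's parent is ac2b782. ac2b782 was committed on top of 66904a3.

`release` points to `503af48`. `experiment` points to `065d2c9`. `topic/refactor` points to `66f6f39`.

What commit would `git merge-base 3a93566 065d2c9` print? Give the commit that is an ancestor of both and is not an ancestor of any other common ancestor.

578bb70

Ancestors of 3a93566: {08b76fe, 3a93566, 503af48, 578bb70}.
Ancestors of 065d2c9: {065d2c9, 5462f50, 578bb70, 66904a3}.
Common ancestors: {578bb70}.
The only common ancestor is 578bb70, so it is the merge base.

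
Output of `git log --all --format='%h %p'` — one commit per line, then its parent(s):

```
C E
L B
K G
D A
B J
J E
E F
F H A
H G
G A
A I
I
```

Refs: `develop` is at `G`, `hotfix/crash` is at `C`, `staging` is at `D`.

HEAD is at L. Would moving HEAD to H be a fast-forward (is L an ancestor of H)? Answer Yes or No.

A fast-forward from L to H is possible iff L is an ancestor of H.
Ancestors of H: {A, G, H, I}.
L is not among them, so fast-forward is not possible.

No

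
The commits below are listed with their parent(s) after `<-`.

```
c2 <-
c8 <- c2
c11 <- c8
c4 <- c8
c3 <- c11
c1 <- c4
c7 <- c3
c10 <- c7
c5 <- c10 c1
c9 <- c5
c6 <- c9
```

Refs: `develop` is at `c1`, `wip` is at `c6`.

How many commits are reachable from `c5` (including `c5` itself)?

Walking parent pointers from c5: reachable set = {c1, c10, c11, c2, c3, c4, c5, c7, c8}.
That is 9 commits.

9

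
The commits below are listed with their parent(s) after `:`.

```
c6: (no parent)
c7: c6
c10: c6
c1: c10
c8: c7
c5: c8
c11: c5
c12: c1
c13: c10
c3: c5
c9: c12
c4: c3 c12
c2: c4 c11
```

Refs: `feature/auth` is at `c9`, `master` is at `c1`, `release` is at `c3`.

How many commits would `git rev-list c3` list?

Walking parent pointers from c3: reachable set = {c3, c5, c6, c7, c8}.
That is 5 commits.

5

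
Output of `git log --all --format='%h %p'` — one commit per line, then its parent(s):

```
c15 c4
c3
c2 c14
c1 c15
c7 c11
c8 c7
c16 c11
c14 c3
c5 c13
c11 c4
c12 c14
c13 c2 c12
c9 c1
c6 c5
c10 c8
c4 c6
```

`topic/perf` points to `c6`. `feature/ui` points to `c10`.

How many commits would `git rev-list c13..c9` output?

6

Reachable from c9: {c1, c12, c13, c14, c15, c2, c3, c4, c5, c6, c9}.
Reachable from c13: {c12, c13, c14, c2, c3}.
In c9's history but not c13's: {c1, c15, c4, c5, c6, c9} — 6 commits.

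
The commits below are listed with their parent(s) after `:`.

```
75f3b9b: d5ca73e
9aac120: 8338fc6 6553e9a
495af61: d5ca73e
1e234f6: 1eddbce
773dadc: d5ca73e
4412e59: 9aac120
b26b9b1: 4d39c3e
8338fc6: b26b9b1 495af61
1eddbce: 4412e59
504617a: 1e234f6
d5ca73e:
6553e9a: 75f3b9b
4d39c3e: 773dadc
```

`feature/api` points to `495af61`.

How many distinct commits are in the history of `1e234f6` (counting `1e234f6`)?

Walking parent pointers from 1e234f6: reachable set = {1e234f6, 1eddbce, 4412e59, 495af61, 4d39c3e, 6553e9a, 75f3b9b, 773dadc, 8338fc6, 9aac120, b26b9b1, d5ca73e}.
That is 12 commits.

12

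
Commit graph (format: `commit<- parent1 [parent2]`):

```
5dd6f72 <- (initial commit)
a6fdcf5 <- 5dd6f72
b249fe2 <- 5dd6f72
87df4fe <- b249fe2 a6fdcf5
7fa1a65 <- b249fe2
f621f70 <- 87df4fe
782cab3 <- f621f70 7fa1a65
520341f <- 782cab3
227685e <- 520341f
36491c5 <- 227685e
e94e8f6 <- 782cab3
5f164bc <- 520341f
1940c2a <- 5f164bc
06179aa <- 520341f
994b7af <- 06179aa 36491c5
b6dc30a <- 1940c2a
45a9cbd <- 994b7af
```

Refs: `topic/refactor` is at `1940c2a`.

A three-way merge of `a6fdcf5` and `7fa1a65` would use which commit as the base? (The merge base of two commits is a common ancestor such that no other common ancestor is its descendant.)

Ancestors of a6fdcf5: {5dd6f72, a6fdcf5}.
Ancestors of 7fa1a65: {5dd6f72, 7fa1a65, b249fe2}.
Common ancestors: {5dd6f72}.
The only common ancestor is 5dd6f72, so it is the merge base.

5dd6f72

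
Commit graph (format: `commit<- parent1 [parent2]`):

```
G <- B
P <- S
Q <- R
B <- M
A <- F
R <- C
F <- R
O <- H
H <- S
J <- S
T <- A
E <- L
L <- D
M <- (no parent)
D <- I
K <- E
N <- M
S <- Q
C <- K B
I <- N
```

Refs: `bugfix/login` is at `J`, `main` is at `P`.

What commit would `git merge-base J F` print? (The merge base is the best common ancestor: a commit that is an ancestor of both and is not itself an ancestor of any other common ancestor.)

R

Ancestors of J: {B, C, D, E, I, J, K, L, M, N, Q, R, S}.
Ancestors of F: {B, C, D, E, F, I, K, L, M, N, R}.
Common ancestors: {B, C, D, E, I, K, L, M, N, R}.
Among these, R is not an ancestor of any other common ancestor — it is the merge base.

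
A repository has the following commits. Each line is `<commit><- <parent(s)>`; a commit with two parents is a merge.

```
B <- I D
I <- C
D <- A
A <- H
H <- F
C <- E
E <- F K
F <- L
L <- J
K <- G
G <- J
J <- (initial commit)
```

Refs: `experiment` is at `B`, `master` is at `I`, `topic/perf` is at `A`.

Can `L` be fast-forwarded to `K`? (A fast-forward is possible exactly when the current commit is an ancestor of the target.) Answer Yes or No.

No

A fast-forward from L to K is possible iff L is an ancestor of K.
Ancestors of K: {G, J, K}.
L is not among them, so fast-forward is not possible.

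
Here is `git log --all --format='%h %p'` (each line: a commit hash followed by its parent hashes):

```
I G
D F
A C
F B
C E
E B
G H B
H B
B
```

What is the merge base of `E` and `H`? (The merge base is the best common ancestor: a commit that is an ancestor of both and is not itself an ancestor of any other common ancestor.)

B

Ancestors of E: {B, E}.
Ancestors of H: {B, H}.
Common ancestors: {B}.
The only common ancestor is B, so it is the merge base.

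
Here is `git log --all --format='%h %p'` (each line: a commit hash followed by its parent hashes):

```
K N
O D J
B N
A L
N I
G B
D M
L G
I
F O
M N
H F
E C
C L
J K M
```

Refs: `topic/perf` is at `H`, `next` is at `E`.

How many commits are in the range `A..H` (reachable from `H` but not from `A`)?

Reachable from H: {D, F, H, I, J, K, M, N, O}.
Reachable from A: {A, B, G, I, L, N}.
In H's history but not A's: {D, F, H, J, K, M, O} — 7 commits.

7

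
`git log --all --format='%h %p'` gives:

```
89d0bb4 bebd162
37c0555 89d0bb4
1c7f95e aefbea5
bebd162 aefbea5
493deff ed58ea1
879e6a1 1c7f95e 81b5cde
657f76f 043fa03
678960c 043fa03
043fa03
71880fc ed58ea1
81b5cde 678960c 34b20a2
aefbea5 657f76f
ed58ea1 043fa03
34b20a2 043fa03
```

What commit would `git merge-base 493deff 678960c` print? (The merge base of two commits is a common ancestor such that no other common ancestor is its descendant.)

Ancestors of 493deff: {043fa03, 493deff, ed58ea1}.
Ancestors of 678960c: {043fa03, 678960c}.
Common ancestors: {043fa03}.
The only common ancestor is 043fa03, so it is the merge base.

043fa03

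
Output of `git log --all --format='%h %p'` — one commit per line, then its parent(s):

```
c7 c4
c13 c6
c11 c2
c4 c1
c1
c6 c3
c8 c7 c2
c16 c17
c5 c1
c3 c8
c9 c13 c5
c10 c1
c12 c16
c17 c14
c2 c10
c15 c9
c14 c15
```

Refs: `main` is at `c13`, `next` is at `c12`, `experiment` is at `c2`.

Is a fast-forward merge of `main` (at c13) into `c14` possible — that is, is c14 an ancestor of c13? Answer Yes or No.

A fast-forward from c14 to c13 is possible iff c14 is an ancestor of c13.
Ancestors of c13: {c1, c10, c13, c2, c3, c4, c6, c7, c8}.
c14 is not among them, so fast-forward is not possible.

No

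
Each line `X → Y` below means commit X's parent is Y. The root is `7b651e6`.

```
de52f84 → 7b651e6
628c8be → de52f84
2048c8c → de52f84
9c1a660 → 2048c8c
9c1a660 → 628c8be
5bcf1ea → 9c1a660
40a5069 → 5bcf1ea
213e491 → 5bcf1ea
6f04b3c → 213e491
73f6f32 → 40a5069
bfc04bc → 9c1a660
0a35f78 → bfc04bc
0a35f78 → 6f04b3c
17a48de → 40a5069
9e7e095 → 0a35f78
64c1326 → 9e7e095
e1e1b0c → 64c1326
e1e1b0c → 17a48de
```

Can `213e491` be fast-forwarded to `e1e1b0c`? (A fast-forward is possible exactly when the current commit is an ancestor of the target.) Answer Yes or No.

A fast-forward from 213e491 to e1e1b0c is possible iff 213e491 is an ancestor of e1e1b0c.
Ancestors of e1e1b0c: {0a35f78, 17a48de, 2048c8c, 213e491, 40a5069, 5bcf1ea, 628c8be, 64c1326, 6f04b3c, 7b651e6, 9c1a660, 9e7e095, bfc04bc, de52f84, e1e1b0c}.
213e491 is among them, so fast-forward is possible.

Yes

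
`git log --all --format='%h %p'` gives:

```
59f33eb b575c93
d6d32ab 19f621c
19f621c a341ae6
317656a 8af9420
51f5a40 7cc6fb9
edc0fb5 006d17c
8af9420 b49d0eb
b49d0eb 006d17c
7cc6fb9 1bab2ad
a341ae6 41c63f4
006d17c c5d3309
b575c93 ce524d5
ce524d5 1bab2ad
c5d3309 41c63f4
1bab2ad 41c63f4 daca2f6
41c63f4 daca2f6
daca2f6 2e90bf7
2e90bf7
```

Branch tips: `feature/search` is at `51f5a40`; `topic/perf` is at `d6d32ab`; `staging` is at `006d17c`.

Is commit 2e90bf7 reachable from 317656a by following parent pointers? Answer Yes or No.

Ancestors of 317656a (commits reachable by following parents): {006d17c, 2e90bf7, 317656a, 41c63f4, 8af9420, b49d0eb, c5d3309, daca2f6}.
2e90bf7 is in that set, so it is an ancestor of 317656a.

Yes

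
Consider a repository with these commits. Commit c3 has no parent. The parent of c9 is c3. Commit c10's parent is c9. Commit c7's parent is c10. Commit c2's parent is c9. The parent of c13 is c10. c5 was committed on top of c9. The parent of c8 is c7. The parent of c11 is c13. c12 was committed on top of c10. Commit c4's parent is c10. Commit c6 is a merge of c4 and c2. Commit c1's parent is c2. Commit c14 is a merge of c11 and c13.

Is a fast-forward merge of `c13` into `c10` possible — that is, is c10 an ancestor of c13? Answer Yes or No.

Yes

A fast-forward from c10 to c13 is possible iff c10 is an ancestor of c13.
Ancestors of c13: {c10, c13, c3, c9}.
c10 is among them, so fast-forward is possible.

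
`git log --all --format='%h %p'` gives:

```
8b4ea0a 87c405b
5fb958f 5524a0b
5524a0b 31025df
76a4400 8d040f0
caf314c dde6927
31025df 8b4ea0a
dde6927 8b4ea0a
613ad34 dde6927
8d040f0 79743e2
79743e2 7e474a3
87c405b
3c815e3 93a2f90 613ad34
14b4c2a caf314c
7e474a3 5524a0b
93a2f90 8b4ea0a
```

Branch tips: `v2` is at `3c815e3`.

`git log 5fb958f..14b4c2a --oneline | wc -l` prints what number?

3

Reachable from 14b4c2a: {14b4c2a, 87c405b, 8b4ea0a, caf314c, dde6927}.
Reachable from 5fb958f: {31025df, 5524a0b, 5fb958f, 87c405b, 8b4ea0a}.
In 14b4c2a's history but not 5fb958f's: {14b4c2a, caf314c, dde6927} — 3 commits.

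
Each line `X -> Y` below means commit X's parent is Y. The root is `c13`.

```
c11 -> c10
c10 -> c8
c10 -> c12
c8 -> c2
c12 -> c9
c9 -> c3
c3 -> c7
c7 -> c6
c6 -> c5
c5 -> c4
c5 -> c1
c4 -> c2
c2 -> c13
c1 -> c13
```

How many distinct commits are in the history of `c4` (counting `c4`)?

3

Walking parent pointers from c4: reachable set = {c13, c2, c4}.
That is 3 commits.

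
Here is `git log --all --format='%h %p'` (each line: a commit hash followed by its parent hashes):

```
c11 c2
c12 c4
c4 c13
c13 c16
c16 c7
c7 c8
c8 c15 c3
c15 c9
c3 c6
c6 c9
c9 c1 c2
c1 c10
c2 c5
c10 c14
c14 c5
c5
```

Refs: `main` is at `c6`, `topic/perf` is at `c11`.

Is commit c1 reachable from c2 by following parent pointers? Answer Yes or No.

Ancestors of c2: {c2, c5}.
c1 is not in that set, so it is not an ancestor of c2.

No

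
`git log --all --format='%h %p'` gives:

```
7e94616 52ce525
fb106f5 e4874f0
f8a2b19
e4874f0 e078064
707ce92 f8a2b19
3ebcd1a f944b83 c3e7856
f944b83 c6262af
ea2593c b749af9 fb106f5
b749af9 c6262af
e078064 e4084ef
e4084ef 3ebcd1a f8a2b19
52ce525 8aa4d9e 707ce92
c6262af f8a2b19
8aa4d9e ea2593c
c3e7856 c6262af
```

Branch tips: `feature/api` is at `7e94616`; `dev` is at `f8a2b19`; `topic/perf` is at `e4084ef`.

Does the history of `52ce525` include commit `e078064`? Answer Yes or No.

Yes

Ancestors of 52ce525 (commits reachable by following parents): {3ebcd1a, 52ce525, 707ce92, 8aa4d9e, b749af9, c3e7856, c6262af, e078064, e4084ef, e4874f0, ea2593c, f8a2b19, f944b83, fb106f5}.
e078064 is in that set, so it is an ancestor of 52ce525.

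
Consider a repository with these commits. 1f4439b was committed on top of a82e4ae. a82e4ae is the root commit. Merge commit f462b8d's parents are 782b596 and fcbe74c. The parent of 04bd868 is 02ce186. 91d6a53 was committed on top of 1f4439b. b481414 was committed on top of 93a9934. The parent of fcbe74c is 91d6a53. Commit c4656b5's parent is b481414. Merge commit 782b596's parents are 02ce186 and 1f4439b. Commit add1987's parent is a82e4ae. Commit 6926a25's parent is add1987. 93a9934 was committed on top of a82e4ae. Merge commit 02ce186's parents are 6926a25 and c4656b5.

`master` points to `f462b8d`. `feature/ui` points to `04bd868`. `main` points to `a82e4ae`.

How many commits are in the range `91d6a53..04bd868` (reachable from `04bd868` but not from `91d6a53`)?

Reachable from 04bd868: {02ce186, 04bd868, 6926a25, 93a9934, a82e4ae, add1987, b481414, c4656b5}.
Reachable from 91d6a53: {1f4439b, 91d6a53, a82e4ae}.
In 04bd868's history but not 91d6a53's: {02ce186, 04bd868, 6926a25, 93a9934, add1987, b481414, c4656b5} — 7 commits.

7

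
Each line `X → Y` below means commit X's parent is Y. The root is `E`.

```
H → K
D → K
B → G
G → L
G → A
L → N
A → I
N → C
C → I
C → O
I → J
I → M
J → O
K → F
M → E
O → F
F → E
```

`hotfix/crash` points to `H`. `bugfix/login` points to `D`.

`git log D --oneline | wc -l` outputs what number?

Walking parent pointers from D: reachable set = {D, E, F, K}.
That is 4 commits.

4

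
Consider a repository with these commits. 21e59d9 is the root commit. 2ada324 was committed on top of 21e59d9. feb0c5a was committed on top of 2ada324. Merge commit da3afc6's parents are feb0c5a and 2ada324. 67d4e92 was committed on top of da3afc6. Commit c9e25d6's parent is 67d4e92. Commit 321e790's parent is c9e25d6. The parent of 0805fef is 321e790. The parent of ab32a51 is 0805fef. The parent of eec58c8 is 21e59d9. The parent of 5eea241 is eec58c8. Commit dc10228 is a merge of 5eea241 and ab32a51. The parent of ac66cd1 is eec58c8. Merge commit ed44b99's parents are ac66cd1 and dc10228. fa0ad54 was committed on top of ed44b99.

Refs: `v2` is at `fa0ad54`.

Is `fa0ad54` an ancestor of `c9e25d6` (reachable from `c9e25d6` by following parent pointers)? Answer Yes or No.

Ancestors of c9e25d6: {21e59d9, 2ada324, 67d4e92, c9e25d6, da3afc6, feb0c5a}.
fa0ad54 is not in that set, so it is not an ancestor of c9e25d6.

No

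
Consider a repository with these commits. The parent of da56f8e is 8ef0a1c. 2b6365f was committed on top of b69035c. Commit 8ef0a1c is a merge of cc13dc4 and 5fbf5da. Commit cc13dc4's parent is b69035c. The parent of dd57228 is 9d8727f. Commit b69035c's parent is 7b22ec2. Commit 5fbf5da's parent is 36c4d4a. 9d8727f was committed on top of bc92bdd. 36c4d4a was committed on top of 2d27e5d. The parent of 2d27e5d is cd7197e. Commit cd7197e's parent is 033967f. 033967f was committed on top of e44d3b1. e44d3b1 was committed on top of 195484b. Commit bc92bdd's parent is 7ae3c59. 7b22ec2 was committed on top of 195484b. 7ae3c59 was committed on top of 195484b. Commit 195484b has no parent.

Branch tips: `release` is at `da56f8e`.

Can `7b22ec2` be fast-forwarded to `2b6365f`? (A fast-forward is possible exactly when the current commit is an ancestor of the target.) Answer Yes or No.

A fast-forward from 7b22ec2 to 2b6365f is possible iff 7b22ec2 is an ancestor of 2b6365f.
Ancestors of 2b6365f: {195484b, 2b6365f, 7b22ec2, b69035c}.
7b22ec2 is among them, so fast-forward is possible.

Yes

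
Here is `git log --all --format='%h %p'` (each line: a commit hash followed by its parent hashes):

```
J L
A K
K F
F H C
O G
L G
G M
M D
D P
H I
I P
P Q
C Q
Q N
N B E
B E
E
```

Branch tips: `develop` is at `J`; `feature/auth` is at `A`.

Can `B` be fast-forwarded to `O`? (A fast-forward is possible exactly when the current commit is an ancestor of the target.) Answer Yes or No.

A fast-forward from B to O is possible iff B is an ancestor of O.
Ancestors of O: {B, D, E, G, M, N, O, P, Q}.
B is among them, so fast-forward is possible.

Yes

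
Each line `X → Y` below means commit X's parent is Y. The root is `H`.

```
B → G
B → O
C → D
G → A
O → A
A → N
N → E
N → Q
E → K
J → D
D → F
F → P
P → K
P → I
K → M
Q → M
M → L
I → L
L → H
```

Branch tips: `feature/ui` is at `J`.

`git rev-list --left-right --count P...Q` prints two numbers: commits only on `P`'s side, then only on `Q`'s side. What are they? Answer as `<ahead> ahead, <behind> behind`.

3 ahead, 1 behind

Reachable from P: {H, I, K, L, M, P}.
Reachable from Q: {H, L, M, Q}.
Only in P's history (ahead): {I, K, P} — 3.
Only in Q's history (behind): {Q} — 1.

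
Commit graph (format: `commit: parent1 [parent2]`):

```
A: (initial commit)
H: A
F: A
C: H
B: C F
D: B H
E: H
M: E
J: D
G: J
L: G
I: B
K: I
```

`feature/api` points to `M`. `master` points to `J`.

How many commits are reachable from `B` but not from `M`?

3

Reachable from B: {A, B, C, F, H}.
Reachable from M: {A, E, H, M}.
In B's history but not M's: {B, C, F} — 3 commits.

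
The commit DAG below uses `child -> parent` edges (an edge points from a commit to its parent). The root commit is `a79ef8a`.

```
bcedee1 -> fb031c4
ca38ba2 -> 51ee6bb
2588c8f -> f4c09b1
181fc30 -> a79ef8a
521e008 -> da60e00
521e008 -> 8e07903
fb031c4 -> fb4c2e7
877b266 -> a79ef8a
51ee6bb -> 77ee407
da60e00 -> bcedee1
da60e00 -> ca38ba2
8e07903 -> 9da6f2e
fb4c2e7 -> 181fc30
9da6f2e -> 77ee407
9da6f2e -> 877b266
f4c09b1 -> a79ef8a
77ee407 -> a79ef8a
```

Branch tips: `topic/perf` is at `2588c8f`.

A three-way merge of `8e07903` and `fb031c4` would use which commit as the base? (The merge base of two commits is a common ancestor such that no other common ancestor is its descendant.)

Ancestors of 8e07903: {77ee407, 877b266, 8e07903, 9da6f2e, a79ef8a}.
Ancestors of fb031c4: {181fc30, a79ef8a, fb031c4, fb4c2e7}.
Common ancestors: {a79ef8a}.
The only common ancestor is a79ef8a, so it is the merge base.

a79ef8a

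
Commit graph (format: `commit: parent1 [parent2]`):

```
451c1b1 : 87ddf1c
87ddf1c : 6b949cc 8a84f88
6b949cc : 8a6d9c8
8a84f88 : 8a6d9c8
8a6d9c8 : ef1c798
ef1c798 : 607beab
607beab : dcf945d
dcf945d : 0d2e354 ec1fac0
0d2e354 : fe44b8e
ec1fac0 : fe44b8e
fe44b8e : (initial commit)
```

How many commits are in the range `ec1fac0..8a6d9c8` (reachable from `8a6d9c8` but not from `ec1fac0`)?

Reachable from 8a6d9c8: {0d2e354, 607beab, 8a6d9c8, dcf945d, ec1fac0, ef1c798, fe44b8e}.
Reachable from ec1fac0: {ec1fac0, fe44b8e}.
In 8a6d9c8's history but not ec1fac0's: {0d2e354, 607beab, 8a6d9c8, dcf945d, ef1c798} — 5 commits.

5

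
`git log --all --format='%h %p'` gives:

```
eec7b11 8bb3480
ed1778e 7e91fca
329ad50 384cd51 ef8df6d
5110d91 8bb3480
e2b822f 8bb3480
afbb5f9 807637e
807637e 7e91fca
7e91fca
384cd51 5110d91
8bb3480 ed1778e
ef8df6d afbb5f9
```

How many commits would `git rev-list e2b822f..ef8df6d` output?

3

Reachable from ef8df6d: {7e91fca, 807637e, afbb5f9, ef8df6d}.
Reachable from e2b822f: {7e91fca, 8bb3480, e2b822f, ed1778e}.
In ef8df6d's history but not e2b822f's: {807637e, afbb5f9, ef8df6d} — 3 commits.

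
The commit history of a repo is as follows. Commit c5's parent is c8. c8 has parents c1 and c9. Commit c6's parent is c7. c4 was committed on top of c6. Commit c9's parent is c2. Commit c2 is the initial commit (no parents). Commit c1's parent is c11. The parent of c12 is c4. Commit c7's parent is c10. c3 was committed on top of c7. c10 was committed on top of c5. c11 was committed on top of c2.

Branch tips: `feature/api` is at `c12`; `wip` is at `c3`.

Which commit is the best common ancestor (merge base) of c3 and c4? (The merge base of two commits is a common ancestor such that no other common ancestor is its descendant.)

Ancestors of c3: {c1, c10, c11, c2, c3, c5, c7, c8, c9}.
Ancestors of c4: {c1, c10, c11, c2, c4, c5, c6, c7, c8, c9}.
Common ancestors: {c1, c10, c11, c2, c5, c7, c8, c9}.
Among these, c7 is not an ancestor of any other common ancestor — it is the merge base.

c7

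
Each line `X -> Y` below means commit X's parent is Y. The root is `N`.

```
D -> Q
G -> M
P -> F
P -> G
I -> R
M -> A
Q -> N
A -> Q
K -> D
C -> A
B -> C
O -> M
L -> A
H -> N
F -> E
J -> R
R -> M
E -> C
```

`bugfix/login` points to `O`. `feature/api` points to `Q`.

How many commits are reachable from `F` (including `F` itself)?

Walking parent pointers from F: reachable set = {A, C, E, F, N, Q}.
That is 6 commits.

6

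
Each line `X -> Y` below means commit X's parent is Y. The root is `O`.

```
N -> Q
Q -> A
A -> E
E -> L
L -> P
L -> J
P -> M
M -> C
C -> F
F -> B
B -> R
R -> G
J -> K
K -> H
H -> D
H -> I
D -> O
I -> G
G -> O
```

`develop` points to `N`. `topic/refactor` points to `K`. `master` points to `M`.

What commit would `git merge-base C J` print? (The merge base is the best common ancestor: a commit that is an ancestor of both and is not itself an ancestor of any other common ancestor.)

G

Ancestors of C: {B, C, F, G, O, R}.
Ancestors of J: {D, G, H, I, J, K, O}.
Common ancestors: {G, O}.
Among these, G is not an ancestor of any other common ancestor — it is the merge base.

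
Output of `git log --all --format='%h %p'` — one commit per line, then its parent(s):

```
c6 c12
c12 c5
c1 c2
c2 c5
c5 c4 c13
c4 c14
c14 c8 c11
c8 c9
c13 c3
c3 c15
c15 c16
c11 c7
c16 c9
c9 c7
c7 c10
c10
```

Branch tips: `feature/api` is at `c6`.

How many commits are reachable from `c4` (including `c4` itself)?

7

Walking parent pointers from c4: reachable set = {c10, c11, c14, c4, c7, c8, c9}.
That is 7 commits.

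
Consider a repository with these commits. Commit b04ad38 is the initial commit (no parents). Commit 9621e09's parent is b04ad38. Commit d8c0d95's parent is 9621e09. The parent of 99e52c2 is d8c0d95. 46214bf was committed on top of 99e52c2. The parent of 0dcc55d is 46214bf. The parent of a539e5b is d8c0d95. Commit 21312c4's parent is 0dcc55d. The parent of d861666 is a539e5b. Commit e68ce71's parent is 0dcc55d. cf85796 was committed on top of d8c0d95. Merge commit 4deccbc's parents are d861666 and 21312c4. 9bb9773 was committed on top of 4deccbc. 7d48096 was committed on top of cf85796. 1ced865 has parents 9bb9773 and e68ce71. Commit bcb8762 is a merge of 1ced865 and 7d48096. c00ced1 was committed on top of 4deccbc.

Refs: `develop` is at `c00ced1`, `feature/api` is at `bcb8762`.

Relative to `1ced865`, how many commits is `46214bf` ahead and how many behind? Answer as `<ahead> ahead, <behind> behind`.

0 ahead, 8 behind

Reachable from 46214bf: {46214bf, 9621e09, 99e52c2, b04ad38, d8c0d95}.
Reachable from 1ced865: {0dcc55d, 1ced865, 21312c4, 46214bf, 4deccbc, 9621e09, 99e52c2, 9bb9773, a539e5b, b04ad38, d861666, d8c0d95, e68ce71}.
Only in 46214bf's history (ahead): {} — 0.
Only in 1ced865's history (behind): {0dcc55d, 1ced865, 21312c4, 4deccbc, 9bb9773, a539e5b, d861666, e68ce71} — 8.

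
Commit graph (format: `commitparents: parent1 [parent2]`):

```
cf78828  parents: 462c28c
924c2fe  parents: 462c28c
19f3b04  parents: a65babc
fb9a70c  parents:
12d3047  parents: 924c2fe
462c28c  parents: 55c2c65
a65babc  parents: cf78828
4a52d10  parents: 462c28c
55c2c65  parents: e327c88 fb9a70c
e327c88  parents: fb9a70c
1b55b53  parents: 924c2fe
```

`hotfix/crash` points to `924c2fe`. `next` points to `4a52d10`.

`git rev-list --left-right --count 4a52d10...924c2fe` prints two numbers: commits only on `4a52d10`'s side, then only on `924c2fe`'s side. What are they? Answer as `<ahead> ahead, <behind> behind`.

1 ahead, 1 behind

Reachable from 4a52d10: {462c28c, 4a52d10, 55c2c65, e327c88, fb9a70c}.
Reachable from 924c2fe: {462c28c, 55c2c65, 924c2fe, e327c88, fb9a70c}.
Only in 4a52d10's history (ahead): {4a52d10} — 1.
Only in 924c2fe's history (behind): {924c2fe} — 1.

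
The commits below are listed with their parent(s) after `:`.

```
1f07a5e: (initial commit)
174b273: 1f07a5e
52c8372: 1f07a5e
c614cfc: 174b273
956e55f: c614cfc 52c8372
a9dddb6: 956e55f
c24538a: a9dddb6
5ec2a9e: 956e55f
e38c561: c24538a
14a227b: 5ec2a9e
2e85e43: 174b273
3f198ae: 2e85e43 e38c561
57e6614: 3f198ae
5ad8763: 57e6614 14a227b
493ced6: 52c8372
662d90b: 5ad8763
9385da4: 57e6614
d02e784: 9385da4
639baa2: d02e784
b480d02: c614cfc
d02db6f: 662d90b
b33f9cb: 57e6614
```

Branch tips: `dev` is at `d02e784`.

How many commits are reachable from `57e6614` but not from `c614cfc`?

Reachable from 57e6614: {174b273, 1f07a5e, 2e85e43, 3f198ae, 52c8372, 57e6614, 956e55f, a9dddb6, c24538a, c614cfc, e38c561}.
Reachable from c614cfc: {174b273, 1f07a5e, c614cfc}.
In 57e6614's history but not c614cfc's: {2e85e43, 3f198ae, 52c8372, 57e6614, 956e55f, a9dddb6, c24538a, e38c561} — 8 commits.

8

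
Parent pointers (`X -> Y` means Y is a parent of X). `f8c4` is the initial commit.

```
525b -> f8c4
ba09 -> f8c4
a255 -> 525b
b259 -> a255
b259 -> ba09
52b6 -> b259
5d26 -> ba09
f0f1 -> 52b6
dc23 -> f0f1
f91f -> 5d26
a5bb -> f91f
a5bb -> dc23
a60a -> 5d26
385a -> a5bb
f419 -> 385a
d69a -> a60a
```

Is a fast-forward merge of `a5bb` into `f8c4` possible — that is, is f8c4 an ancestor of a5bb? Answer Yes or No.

Yes

A fast-forward from f8c4 to a5bb is possible iff f8c4 is an ancestor of a5bb.
Ancestors of a5bb: {525b, 52b6, 5d26, a255, a5bb, b259, ba09, dc23, f0f1, f8c4, f91f}.
f8c4 is among them, so fast-forward is possible.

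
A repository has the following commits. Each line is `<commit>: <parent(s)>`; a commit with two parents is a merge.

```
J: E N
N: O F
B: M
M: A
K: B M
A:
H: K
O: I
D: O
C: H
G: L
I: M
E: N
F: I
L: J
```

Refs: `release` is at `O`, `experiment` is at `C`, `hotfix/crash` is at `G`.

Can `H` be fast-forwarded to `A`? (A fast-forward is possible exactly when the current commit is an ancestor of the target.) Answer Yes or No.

A fast-forward from H to A is possible iff H is an ancestor of A.
Ancestors of A: {A}.
H is not among them, so fast-forward is not possible.

No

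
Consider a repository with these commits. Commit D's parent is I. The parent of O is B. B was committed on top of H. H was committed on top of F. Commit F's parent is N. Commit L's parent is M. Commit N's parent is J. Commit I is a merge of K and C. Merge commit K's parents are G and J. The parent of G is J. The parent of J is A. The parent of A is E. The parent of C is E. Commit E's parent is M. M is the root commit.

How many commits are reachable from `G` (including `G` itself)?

5

Walking parent pointers from G: reachable set = {A, E, G, J, M}.
That is 5 commits.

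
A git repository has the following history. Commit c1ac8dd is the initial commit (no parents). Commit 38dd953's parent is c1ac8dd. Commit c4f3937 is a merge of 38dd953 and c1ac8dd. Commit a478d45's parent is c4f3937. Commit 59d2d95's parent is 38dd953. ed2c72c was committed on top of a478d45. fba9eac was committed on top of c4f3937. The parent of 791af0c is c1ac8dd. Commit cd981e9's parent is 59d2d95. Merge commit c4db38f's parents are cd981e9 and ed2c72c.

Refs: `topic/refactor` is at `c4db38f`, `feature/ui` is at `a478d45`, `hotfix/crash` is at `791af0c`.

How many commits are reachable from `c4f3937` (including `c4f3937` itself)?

3

Walking parent pointers from c4f3937: reachable set = {38dd953, c1ac8dd, c4f3937}.
That is 3 commits.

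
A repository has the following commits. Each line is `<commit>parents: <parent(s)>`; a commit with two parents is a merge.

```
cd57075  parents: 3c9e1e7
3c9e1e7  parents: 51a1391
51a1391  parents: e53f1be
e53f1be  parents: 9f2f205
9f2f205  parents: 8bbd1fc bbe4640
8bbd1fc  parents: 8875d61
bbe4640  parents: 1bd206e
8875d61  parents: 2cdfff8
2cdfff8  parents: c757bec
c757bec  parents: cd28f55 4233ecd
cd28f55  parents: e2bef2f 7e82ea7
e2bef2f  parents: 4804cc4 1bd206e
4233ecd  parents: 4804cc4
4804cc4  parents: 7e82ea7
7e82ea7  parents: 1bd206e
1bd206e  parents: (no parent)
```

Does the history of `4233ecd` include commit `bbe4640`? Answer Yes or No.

Ancestors of 4233ecd: {1bd206e, 4233ecd, 4804cc4, 7e82ea7}.
bbe4640 is not in that set, so it is not an ancestor of 4233ecd.

No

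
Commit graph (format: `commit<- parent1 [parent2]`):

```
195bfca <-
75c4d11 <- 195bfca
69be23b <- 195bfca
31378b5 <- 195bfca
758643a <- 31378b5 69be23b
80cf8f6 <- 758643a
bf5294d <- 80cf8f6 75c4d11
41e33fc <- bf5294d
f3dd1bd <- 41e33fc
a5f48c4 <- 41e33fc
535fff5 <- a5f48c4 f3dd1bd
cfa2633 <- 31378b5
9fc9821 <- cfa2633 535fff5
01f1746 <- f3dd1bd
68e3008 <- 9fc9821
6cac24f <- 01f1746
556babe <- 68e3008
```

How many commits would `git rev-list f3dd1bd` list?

9

Walking parent pointers from f3dd1bd: reachable set = {195bfca, 31378b5, 41e33fc, 69be23b, 758643a, 75c4d11, 80cf8f6, bf5294d, f3dd1bd}.
That is 9 commits.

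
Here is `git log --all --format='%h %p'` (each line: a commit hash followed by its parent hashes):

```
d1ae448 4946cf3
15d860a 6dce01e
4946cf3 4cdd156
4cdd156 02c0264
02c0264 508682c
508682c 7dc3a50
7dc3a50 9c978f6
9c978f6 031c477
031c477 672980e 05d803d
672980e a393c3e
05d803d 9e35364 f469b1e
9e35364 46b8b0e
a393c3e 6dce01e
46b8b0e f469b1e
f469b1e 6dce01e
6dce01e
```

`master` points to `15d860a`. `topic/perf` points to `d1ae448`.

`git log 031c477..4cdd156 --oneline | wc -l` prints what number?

Reachable from 4cdd156: {02c0264, 031c477, 05d803d, 46b8b0e, 4cdd156, 508682c, 672980e, 6dce01e, 7dc3a50, 9c978f6, 9e35364, a393c3e, f469b1e}.
Reachable from 031c477: {031c477, 05d803d, 46b8b0e, 672980e, 6dce01e, 9e35364, a393c3e, f469b1e}.
In 4cdd156's history but not 031c477's: {02c0264, 4cdd156, 508682c, 7dc3a50, 9c978f6} — 5 commits.

5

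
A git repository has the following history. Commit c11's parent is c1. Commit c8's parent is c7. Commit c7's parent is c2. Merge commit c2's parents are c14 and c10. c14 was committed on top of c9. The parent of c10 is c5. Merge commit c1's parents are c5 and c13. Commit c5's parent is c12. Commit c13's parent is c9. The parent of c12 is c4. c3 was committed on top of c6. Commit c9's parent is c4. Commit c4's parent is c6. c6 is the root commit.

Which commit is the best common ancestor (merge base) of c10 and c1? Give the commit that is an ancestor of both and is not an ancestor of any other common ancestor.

c5

Ancestors of c10: {c10, c12, c4, c5, c6}.
Ancestors of c1: {c1, c12, c13, c4, c5, c6, c9}.
Common ancestors: {c12, c4, c5, c6}.
Among these, c5 is not an ancestor of any other common ancestor — it is the merge base.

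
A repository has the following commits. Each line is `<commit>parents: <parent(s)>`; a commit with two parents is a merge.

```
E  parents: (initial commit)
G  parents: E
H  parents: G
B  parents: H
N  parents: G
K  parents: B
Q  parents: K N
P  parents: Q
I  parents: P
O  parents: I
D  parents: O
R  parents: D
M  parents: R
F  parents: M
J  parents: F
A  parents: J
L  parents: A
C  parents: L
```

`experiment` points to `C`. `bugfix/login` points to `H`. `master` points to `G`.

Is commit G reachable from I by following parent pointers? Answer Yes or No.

Yes

Ancestors of I (commits reachable by following parents): {B, E, G, H, I, K, N, P, Q}.
G is in that set, so it is an ancestor of I.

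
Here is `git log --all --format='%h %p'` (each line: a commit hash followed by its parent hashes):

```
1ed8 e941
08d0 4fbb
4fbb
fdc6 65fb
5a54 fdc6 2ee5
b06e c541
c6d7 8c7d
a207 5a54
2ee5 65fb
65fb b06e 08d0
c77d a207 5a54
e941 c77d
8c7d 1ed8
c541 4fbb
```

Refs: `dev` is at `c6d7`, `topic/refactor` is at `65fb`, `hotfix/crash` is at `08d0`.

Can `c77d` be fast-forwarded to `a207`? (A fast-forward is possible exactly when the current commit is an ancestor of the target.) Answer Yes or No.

A fast-forward from c77d to a207 is possible iff c77d is an ancestor of a207.
Ancestors of a207: {08d0, 2ee5, 4fbb, 5a54, 65fb, a207, b06e, c541, fdc6}.
c77d is not among them, so fast-forward is not possible.

No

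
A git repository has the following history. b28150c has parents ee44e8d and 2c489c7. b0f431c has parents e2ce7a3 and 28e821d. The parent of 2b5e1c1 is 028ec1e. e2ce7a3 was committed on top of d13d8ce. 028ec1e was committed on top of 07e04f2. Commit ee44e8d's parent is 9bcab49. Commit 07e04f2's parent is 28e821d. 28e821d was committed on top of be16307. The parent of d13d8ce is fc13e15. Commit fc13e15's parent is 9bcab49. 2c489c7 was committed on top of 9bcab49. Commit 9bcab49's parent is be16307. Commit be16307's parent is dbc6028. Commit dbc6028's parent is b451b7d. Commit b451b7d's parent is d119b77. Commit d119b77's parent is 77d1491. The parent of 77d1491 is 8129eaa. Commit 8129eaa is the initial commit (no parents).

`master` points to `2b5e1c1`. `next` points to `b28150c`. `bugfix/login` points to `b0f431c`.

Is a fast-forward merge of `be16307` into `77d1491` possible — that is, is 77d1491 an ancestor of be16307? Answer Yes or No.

A fast-forward from 77d1491 to be16307 is possible iff 77d1491 is an ancestor of be16307.
Ancestors of be16307: {77d1491, 8129eaa, b451b7d, be16307, d119b77, dbc6028}.
77d1491 is among them, so fast-forward is possible.

Yes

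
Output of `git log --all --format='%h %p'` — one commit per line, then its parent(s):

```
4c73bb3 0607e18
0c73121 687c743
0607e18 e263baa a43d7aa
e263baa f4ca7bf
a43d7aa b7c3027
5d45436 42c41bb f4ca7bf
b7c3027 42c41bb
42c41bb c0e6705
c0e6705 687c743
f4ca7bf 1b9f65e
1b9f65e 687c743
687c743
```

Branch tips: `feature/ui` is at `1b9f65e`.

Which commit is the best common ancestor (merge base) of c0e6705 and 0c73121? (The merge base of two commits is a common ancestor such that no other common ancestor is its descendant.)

687c743

Ancestors of c0e6705: {687c743, c0e6705}.
Ancestors of 0c73121: {0c73121, 687c743}.
Common ancestors: {687c743}.
The only common ancestor is 687c743, so it is the merge base.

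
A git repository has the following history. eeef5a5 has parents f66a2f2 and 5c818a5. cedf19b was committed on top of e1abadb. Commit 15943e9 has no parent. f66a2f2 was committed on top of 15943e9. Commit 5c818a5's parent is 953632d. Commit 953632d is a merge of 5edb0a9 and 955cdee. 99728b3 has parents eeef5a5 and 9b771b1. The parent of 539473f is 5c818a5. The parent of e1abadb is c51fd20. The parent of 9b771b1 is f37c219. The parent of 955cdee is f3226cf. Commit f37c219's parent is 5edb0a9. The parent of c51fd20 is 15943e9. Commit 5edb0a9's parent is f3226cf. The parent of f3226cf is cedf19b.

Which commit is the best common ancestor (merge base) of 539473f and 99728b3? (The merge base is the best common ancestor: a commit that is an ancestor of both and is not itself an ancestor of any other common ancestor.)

5c818a5

Ancestors of 539473f: {15943e9, 539473f, 5c818a5, 5edb0a9, 953632d, 955cdee, c51fd20, cedf19b, e1abadb, f3226cf}.
Ancestors of 99728b3: {15943e9, 5c818a5, 5edb0a9, 953632d, 955cdee, 99728b3, 9b771b1, c51fd20, cedf19b, e1abadb, eeef5a5, f3226cf, f37c219, f66a2f2}.
Common ancestors: {15943e9, 5c818a5, 5edb0a9, 953632d, 955cdee, c51fd20, cedf19b, e1abadb, f3226cf}.
Among these, 5c818a5 is not an ancestor of any other common ancestor — it is the merge base.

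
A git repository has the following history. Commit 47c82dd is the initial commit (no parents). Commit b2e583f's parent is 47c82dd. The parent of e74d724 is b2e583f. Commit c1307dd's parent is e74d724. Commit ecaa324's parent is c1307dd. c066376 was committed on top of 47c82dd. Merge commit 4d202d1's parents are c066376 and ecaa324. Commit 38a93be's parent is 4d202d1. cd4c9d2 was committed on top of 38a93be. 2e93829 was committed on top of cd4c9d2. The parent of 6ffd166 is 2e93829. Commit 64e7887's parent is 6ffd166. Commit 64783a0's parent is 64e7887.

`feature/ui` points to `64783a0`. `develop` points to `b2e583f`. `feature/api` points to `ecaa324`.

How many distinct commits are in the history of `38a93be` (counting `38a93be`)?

8

Walking parent pointers from 38a93be: reachable set = {38a93be, 47c82dd, 4d202d1, b2e583f, c066376, c1307dd, e74d724, ecaa324}.
That is 8 commits.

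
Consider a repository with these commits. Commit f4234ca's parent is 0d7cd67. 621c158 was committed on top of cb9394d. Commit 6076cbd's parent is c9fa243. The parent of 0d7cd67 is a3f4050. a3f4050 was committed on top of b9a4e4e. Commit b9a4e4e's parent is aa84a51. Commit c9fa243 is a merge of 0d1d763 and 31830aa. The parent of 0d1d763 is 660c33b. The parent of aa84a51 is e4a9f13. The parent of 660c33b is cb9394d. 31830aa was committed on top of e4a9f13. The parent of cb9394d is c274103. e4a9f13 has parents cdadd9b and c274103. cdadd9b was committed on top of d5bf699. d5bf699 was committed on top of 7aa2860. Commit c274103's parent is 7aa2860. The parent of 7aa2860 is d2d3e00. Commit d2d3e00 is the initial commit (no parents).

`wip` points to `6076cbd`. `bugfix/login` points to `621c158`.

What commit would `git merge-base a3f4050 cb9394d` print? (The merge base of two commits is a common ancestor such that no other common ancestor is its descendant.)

c274103

Ancestors of a3f4050: {7aa2860, a3f4050, aa84a51, b9a4e4e, c274103, cdadd9b, d2d3e00, d5bf699, e4a9f13}.
Ancestors of cb9394d: {7aa2860, c274103, cb9394d, d2d3e00}.
Common ancestors: {7aa2860, c274103, d2d3e00}.
Among these, c274103 is not an ancestor of any other common ancestor — it is the merge base.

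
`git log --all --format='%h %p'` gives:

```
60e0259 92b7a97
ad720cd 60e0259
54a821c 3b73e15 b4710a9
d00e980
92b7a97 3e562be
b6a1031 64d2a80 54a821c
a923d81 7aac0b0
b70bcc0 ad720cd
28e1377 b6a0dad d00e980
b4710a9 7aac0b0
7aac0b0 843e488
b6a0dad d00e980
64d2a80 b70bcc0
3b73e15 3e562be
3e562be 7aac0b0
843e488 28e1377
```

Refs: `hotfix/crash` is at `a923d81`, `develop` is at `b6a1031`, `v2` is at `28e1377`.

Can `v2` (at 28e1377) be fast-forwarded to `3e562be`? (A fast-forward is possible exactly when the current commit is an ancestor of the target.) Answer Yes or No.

Yes

A fast-forward from 28e1377 to 3e562be is possible iff 28e1377 is an ancestor of 3e562be.
Ancestors of 3e562be: {28e1377, 3e562be, 7aac0b0, 843e488, b6a0dad, d00e980}.
28e1377 is among them, so fast-forward is possible.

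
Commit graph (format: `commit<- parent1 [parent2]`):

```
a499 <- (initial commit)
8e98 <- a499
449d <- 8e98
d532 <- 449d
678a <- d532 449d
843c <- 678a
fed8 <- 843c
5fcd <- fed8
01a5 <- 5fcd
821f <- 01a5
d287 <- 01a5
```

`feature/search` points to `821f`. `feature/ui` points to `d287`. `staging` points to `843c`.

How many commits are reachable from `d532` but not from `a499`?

Reachable from d532: {449d, 8e98, a499, d532}.
Reachable from a499: {a499}.
In d532's history but not a499's: {449d, 8e98, d532} — 3 commits.

3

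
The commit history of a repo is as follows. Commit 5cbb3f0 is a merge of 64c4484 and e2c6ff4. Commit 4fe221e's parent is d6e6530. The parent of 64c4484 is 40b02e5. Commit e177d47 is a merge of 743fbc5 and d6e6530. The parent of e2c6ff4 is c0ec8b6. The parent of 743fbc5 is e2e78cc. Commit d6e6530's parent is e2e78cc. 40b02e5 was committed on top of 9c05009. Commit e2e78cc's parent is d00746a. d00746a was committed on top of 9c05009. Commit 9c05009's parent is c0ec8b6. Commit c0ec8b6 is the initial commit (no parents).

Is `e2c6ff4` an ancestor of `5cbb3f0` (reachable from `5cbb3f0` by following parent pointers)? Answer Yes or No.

Yes

Ancestors of 5cbb3f0 (commits reachable by following parents): {40b02e5, 5cbb3f0, 64c4484, 9c05009, c0ec8b6, e2c6ff4}.
e2c6ff4 is in that set, so it is an ancestor of 5cbb3f0.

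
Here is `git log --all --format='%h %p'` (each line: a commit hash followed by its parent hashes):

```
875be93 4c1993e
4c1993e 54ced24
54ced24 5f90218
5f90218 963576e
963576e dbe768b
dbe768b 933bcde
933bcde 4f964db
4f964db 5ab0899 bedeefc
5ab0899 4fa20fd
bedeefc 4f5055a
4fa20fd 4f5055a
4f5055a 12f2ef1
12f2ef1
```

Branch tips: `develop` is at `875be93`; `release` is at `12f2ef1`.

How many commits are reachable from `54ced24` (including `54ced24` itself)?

11

Walking parent pointers from 54ced24: reachable set = {12f2ef1, 4f5055a, 4f964db, 4fa20fd, 54ced24, 5ab0899, 5f90218, 933bcde, 963576e, bedeefc, dbe768b}.
That is 11 commits.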